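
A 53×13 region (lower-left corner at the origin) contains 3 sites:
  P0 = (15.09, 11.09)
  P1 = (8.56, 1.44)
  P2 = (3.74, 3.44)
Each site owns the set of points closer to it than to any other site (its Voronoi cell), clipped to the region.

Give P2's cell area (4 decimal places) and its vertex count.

1. box [0,53]×[0,13]: [(0, 0) (53, 0) (53, 13) (0, 13)]
2. ⊥bis P2·P0 via (9.415,7.265): [(0, 0) (14.3117, 0) (5.5496, 13) (0, 13)]  |A|=129.098
3. ⊥bis P2·P1 via (6.15,2.44): [(0, 0) (5.1376, 0) (8.6333, 8.4248) (5.5496, 13) (0, 13)]  |A|=90.4531
4. canonical 5-gon: [(0, 0) (5.1376, 0) (8.6333, 8.4248) (5.5496, 13) (0, 13)]
5. shoelace: 90.4531

Area of P2's cell: 90.4531 (5 vertices)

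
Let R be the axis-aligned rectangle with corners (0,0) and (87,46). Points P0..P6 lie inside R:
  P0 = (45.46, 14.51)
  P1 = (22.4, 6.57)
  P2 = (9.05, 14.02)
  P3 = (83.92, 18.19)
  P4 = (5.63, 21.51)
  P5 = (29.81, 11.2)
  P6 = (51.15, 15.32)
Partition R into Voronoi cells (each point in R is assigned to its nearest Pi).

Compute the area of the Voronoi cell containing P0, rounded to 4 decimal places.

1. box [0,87]×[0,46]: [(0, 0) (87, 0) (87, 46) (0, 46)]
2. ⊥bis P0·P1 via (33.93,10.54): [(37.5591, 0) (87, 0) (87, 46) (21.7204, 46)]  |A|=2638.57
3. ⊥bis P0·P2 via (27.255,14.265): [(27.0357, 30.5631) (37.5591, 0) (87, 0) (87, 46) (26.8279, 46)]  |A|=2599.1482
4. ⊥bis P0·P3 via (64.69,16.35): [(27.0357, 30.5631) (37.5591, 0) (66.2544, 0) (61.853, 46) (26.8279, 46)]  |A|=1543.6185
5. ⊥bis P0·P4 via (25.545,18.01): [(27.5094, 29.1873) (37.5591, 0) (66.2544, 0) (61.853, 46) (30.4642, 46)]  |A|=1509.5376
6. ⊥bis P0·P5 via (37.635,12.855): [(40.3539, 0) (66.2544, 0) (61.853, 46) (30.6248, 46)]  |A|=1313.9618
7. ⊥bis P0·P6 via (48.305,14.915): [(40.3539, 0) (50.4282, 0) (43.8799, 46) (30.6248, 46)]  |A|=536.5782
8. canonical 4-gon: [(40.3539, 0) (50.4282, 0) (43.8799, 46) (30.6248, 46)]
9. shoelace: 536.5782

Area of P0's cell: 536.5782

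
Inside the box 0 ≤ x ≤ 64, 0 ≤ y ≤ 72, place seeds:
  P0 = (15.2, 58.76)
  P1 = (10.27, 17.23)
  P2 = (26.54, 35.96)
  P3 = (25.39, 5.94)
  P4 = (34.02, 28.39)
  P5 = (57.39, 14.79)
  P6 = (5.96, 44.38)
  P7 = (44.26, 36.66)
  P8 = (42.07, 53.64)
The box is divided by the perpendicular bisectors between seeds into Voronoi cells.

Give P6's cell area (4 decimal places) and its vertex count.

Area of P6's cell: 358.5250 (4 vertices)

1. box [0,64]×[0,72]: [(0, 0) (64, 0) (64, 72) (0, 72)]
2. ⊥bis P6·P0 via (10.58,51.57): [(0, 58.3683) (0, 0) (64, 0) (64, 17.2445)]  |A|=2419.6086
3. ⊥bis P6·P1 via (8.115,30.805): [(36.0056, 35.2326) (0, 58.3683) (0, 29.5168)]  |A|=519.4077
4. ⊥bis P6·P2 via (16.25,40.17): [(12.7174, 31.5356) (18.7629, 46.312) (0, 58.3683) (0, 29.5168)]  |A|=358.525
5. ⊥bis P6·P3 via (15.675,25.16): [(12.7174, 31.5356) (18.7629, 46.312) (0, 58.3683) (0, 29.5168)]  |A|=358.525
6. ⊥bis P6·P4 via (19.99,36.385): [(12.7174, 31.5356) (18.7629, 46.312) (0, 58.3683) (0, 29.5168)]  |A|=358.525
7. ⊥bis P6·P5 via (31.675,29.585): [(12.7174, 31.5356) (18.7629, 46.312) (0, 58.3683) (0, 29.5168)]  |A|=358.525
8. ⊥bis P6·P7 via (25.11,40.52): [(12.7174, 31.5356) (18.7629, 46.312) (0, 58.3683) (0, 29.5168)]  |A|=358.525
9. ⊥bis P6·P8 via (24.015,49.01): [(12.7174, 31.5356) (18.7629, 46.312) (0, 58.3683) (0, 29.5168)]  |A|=358.525
10. canonical 4-gon: [(12.7174, 31.5356) (18.7629, 46.312) (0, 58.3683) (0, 29.5168)]
11. shoelace: 358.525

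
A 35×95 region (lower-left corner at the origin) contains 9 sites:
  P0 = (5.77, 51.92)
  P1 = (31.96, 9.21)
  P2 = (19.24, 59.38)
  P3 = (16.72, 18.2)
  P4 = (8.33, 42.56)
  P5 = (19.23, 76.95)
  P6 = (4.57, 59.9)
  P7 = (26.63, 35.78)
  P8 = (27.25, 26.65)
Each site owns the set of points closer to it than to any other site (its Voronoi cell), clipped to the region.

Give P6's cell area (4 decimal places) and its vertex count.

1. box [0,35]×[0,95]: [(0, 0) (35, 0) (35, 95) (0, 95)]
2. ⊥bis P6·P0 via (5.17,55.91): [(0, 55.1326) (35, 60.3957) (35, 95) (0, 95)]  |A|=1303.2553
3. ⊥bis P6·P1 via (18.265,34.555): [(0, 55.1326) (35, 60.3957) (35, 95) (0, 95)]  |A|=1303.2553
4. ⊥bis P6·P2 via (11.905,59.64): [(0, 55.1326) (11.8082, 56.9082) (13.1584, 95) (0, 95)]  |A|=485.9939
5. ⊥bis P6·P3 via (10.645,39.05): [(0, 55.1326) (11.8082, 56.9082) (13.1584, 95) (0, 95)]  |A|=485.9939
6. ⊥bis P6·P4 via (6.45,51.23): [(0, 55.1326) (11.8082, 56.9082) (13.1584, 95) (0, 95)]  |A|=485.9939
7. ⊥bis P6·P5 via (11.9,68.425): [(0, 78.6569) (0, 55.1326) (11.8082, 56.9082) (12.207, 68.161)]  |A|=209.6646
8. ⊥bis P6·P7 via (15.6,47.84): [(0, 78.6569) (0, 55.1326) (11.8082, 56.9082) (12.207, 68.161)]  |A|=209.6646
9. ⊥bis P6·P8 via (15.91,43.275): [(0, 78.6569) (0, 55.1326) (11.8082, 56.9082) (12.207, 68.161)]  |A|=209.6646
10. canonical 4-gon: [(0, 78.6569) (0, 55.1326) (11.8082, 56.9082) (12.207, 68.161)]
11. shoelace: 209.6646

Area of P6's cell: 209.6646 (4 vertices)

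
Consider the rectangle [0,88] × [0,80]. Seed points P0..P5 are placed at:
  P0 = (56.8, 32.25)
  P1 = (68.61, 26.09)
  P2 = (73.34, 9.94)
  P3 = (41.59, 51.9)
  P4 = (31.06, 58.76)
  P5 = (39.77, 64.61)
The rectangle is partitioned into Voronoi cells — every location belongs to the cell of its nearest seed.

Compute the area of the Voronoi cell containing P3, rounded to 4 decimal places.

1. box [0,88]×[0,80]: [(0, 0) (88, 0) (88, 80) (0, 80)]
2. ⊥bis P3·P0 via (49.195,42.075): [(0, 3.9958) (88, 72.1118) (88, 80) (0, 80)]  |A|=3691.2628
3. ⊥bis P3·P1 via (55.1,38.995): [(0, 3.9958) (83.1416, 68.3512) (88, 73.4374) (88, 80) (0, 80)]  |A|=3688.0428
4. ⊥bis P3·P2 via (57.465,30.92): [(0, 3.9958) (83.1416, 68.3512) (88, 73.4374) (88, 80) (0, 80)]  |A|=3688.0428
5. ⊥bis P3·P4 via (36.325,55.33): [(5.8141, 8.4962) (83.1416, 68.3512) (88, 73.4374) (88, 80) (52.3968, 80)]  |A|=1593.8095
6. ⊥bis P3·P5 via (40.68,58.255): [(37.9785, 57.8682) (5.8141, 8.4962) (76.7757, 63.4237)]  |A|=868.4001
7. canonical 3-gon: [(37.9785, 57.8682) (5.8141, 8.4962) (76.7757, 63.4237)]
8. shoelace: 868.4001

Area of P3's cell: 868.4001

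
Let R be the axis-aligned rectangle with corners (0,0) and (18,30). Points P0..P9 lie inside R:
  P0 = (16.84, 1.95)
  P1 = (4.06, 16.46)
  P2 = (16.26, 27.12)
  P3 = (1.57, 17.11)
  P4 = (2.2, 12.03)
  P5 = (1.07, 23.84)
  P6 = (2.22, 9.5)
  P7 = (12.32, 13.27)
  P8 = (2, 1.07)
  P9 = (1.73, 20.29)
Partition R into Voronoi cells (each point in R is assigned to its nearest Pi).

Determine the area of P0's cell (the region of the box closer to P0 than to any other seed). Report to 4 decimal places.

1. box [0,18]×[0,30]: [(0, 0) (18, 0) (18, 30) (0, 30)]
2. ⊥bis P0·P1 via (10.45,9.205): [(0, 0.0009) (0, 0) (18, 0) (18, 15.8548)]  |A|=142.7019
3. ⊥bis P0·P2 via (16.55,14.535): [(16.5002, 14.5339) (0, 0.0009) (0, 0) (18, 0) (18, 14.5684)]  |A|=141.7372
4. ⊥bis P0·P3 via (9.205,9.53): [(16.5002, 14.5339) (0, 0.0009) (0, 0) (18, 0) (18, 14.5684)]  |A|=141.7372
5. ⊥bis P0·P4 via (9.52,6.99): [(16.5002, 14.5339) (11.962, 10.5367) (4.7072, 0) (18, 0) (18, 14.5684)]  |A|=116.9322
6. ⊥bis P0·P5 via (8.955,12.895): [(16.5002, 14.5339) (11.962, 10.5367) (4.7072, 0) (18, 0) (18, 14.5684)]  |A|=116.9322
7. ⊥bis P0·P6 via (9.53,5.725): [(16.5002, 14.5339) (12.0589, 10.6221) (6.5735, 0) (18, 0) (18, 14.5684)]  |A|=106.8192
8. ⊥bis P0·P7 via (14.58,7.61): [(9.4445, 5.5594) (6.5735, 0) (18, 0) (18, 8.9756)]  |A|=70.1577
9. ⊥bis P0·P8 via (9.42,1.51): [(9.4445, 5.5594) (9.2071, 5.0998) (9.5095, 0) (18, 0) (18, 8.9756)]  |A|=62.6711
10. ⊥bis P0·P9 via (9.285,11.12): [(9.4445, 5.5594) (9.2071, 5.0998) (9.5095, 0) (18, 0) (18, 8.9756)]  |A|=62.6711
11. canonical 5-gon: [(9.4445, 5.5594) (9.2071, 5.0998) (9.5095, 0) (18, 0) (18, 8.9756)]
12. shoelace: 62.6711

Area of P0's cell: 62.6711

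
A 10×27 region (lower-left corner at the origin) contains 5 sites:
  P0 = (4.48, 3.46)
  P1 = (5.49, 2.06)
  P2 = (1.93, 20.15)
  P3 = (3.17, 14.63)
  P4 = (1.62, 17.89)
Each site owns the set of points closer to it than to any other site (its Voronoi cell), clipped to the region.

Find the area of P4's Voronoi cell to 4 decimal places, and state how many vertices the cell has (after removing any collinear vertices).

1. box [0,10]×[0,27]: [(0, 0) (10, 0) (10, 27) (0, 27)]
2. ⊥bis P4·P0 via (3.05,10.675): [(0, 10.0705) (10, 12.0525) (10, 27) (0, 27)]  |A|=159.3851
3. ⊥bis P4·P1 via (3.555,9.975): [(0, 10.0705) (10, 12.0525) (10, 27) (0, 27)]  |A|=159.3851
4. ⊥bis P4·P2 via (1.775,19.02): [(0, 19.2635) (0, 10.0705) (10, 12.0525) (10, 17.8918)]  |A|=75.1615
5. ⊥bis P4·P3 via (2.395,16.26): [(6.7614, 18.336) (0, 19.2635) (0, 15.1213)]  |A|=14.0035
6. canonical 3-gon: [(6.7614, 18.336) (0, 19.2635) (0, 15.1213)]
7. shoelace: 14.0035

Area of P4's cell: 14.0035 (3 vertices)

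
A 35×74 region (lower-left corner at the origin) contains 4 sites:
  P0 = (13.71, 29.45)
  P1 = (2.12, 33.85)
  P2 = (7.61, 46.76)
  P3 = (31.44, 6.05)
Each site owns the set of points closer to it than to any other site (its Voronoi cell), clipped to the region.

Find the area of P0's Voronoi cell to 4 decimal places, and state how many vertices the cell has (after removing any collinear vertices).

1. box [0,35]×[0,74]: [(0, 0) (35, 0) (35, 74) (0, 74)]
2. ⊥bis P0·P1 via (7.915,31.65): [(0, 10.8012) (0, 0) (35, 0) (35, 74) (23.9927, 74)]  |A|=1831.8462
3. ⊥bis P0·P2 via (10.66,38.105): [(10.3201, 37.9852) (0, 10.8012) (0, 0) (35, 0) (35, 46.6824)]  |A|=1296.534
4. ⊥bis P0·P3 via (22.575,17.75): [(10.3201, 37.9852) (0, 10.8012) (0, 0.6451) (35, 27.1643) (35, 46.6824)]  |A|=809.8691
5. canonical 5-gon: [(10.3201, 37.9852) (0, 10.8012) (0, 0.6451) (35, 27.1643) (35, 46.6824)]
6. shoelace: 809.8691

Area of P0's cell: 809.8691 (5 vertices)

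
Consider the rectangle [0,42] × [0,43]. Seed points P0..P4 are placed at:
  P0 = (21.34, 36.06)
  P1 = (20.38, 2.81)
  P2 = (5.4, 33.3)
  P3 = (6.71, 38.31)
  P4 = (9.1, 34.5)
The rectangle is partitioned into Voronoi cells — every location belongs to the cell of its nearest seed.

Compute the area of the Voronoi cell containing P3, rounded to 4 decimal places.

1. box [0,42]×[0,43]: [(0, 0) (42, 0) (42, 43) (0, 43)]
2. ⊥bis P3·P0 via (14.025,37.185): [(0, 0) (8.3062, 0) (14.9193, 43) (0, 43)]  |A|=499.3482
3. ⊥bis P3·P1 via (13.545,20.56): [(0, 15.3442) (11.3374, 19.7099) (14.9193, 43) (0, 43)]  |A|=330.5088
4. ⊥bis P3·P2 via (6.055,35.805): [(0, 37.3882) (13.5129, 33.8549) (14.9193, 43) (0, 43)]  |A|=106.1344
5. ⊥bis P3·P4 via (7.905,36.405): [(0, 37.3882) (6.6856, 35.6401) (14.5457, 40.5707) (14.9193, 43) (0, 43)]  |A|=82.2876
6. canonical 5-gon: [(0, 37.3882) (6.6856, 35.6401) (14.5457, 40.5707) (14.9193, 43) (0, 43)]
7. shoelace: 82.2876

Area of P3's cell: 82.2876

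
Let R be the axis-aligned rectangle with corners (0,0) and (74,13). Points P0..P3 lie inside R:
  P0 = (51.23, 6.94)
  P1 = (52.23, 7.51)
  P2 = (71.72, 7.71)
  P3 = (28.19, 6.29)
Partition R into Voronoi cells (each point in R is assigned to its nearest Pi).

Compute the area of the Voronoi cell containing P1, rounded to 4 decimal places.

1. box [0,74]×[0,13]: [(0, 0) (74, 0) (74, 13) (0, 13)]
2. ⊥bis P1·P0 via (51.73,7.225): [(55.8483, 0) (74, 0) (74, 13) (48.4383, 13)]  |A|=284.1377
3. ⊥bis P1·P2 via (61.975,7.61): [(55.8483, 0) (62.0531, 0) (61.9197, 13) (48.4383, 13)]  |A|=127.9608
4. ⊥bis P1·P3 via (40.21,6.9): [(55.8483, 0) (62.0531, 0) (61.9197, 13) (48.4383, 13)]  |A|=127.9608
5. canonical 4-gon: [(55.8483, 0) (62.0531, 0) (61.9197, 13) (48.4383, 13)]
6. shoelace: 127.9608

Area of P1's cell: 127.9608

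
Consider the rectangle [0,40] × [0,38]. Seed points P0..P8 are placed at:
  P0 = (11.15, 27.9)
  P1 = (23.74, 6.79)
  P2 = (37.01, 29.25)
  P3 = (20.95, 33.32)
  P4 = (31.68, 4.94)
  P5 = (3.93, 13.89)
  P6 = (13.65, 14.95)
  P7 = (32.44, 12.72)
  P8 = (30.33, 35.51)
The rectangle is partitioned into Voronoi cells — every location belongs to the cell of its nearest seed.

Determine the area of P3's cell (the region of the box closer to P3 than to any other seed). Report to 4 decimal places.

1. box [0,40]×[0,38]: [(0, 0) (40, 0) (40, 38) (0, 38)]
2. ⊥bis P3·P0 via (16.05,30.61): [(32.9792, 0) (40, 0) (40, 38) (11.9629, 38)]  |A|=666.1004
3. ⊥bis P3·P1 via (22.345,20.055): [(21.9127, 20.0095) (40, 21.9117) (40, 38) (11.9629, 38)]  |A|=397.6976
4. ⊥bis P3·P2 via (28.98,31.285): [(21.9127, 20.0095) (26.2378, 20.4644) (30.6817, 38) (11.9629, 38)]  |A|=205.2914
5. ⊥bis P3·P4 via (26.315,19.13): [(21.9127, 20.0095) (26.2378, 20.4644) (30.6817, 38) (11.9629, 38)]  |A|=205.2914
6. ⊥bis P3·P5 via (12.44,23.605): [(21.9127, 20.0095) (26.2378, 20.4644) (30.6817, 38) (11.9629, 38)]  |A|=205.2914
7. ⊥bis P3·P6 via (17.3,24.135): [(20.2877, 22.9477) (26.2652, 20.5724) (30.6817, 38) (11.9629, 38)]  |A|=198.2127
8. ⊥bis P3·P7 via (26.695,23.02): [(20.2877, 22.9477) (23.9536, 21.4909) (26.9168, 23.1437) (30.6817, 38) (11.9629, 38)]  |A|=194.9415
9. ⊥bis P3·P8 via (25.64,34.415): [(20.2877, 22.9477) (23.9536, 21.4909) (26.9168, 23.1437) (27.6219, 25.9262) (24.803, 38) (11.9629, 38)]  |A|=159.4519
10. canonical 6-gon: [(20.2877, 22.9477) (23.9536, 21.4909) (26.9168, 23.1437) (27.6219, 25.9262) (24.803, 38) (11.9629, 38)]
11. shoelace: 159.4519

Area of P3's cell: 159.4519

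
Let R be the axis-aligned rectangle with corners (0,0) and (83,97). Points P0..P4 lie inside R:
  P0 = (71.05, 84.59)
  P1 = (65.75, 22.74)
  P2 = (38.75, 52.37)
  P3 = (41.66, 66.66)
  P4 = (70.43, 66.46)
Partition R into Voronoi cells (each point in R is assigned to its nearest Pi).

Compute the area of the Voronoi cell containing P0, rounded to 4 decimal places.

1. box [0,83]×[0,97]: [(0, 0) (83, 0) (83, 97) (0, 97)]
2. ⊥bis P0·P1 via (68.4,53.665): [(0, 59.5263) (83, 52.4139) (83, 97) (0, 97)]  |A|=3405.4823
3. ⊥bis P0·P2 via (54.9,68.48): [(69.7978, 53.5452) (83, 52.4139) (83, 97) (26.4506, 97)]  |A|=1522.9875
4. ⊥bis P0·P3 via (56.355,75.625): [(69.8268, 53.5427) (83, 52.4139) (83, 97) (43.3147, 97)]  |A|=1155.9784
5. ⊥bis P0·P4 via (70.74,75.525): [(56.1108, 76.0253) (83, 75.1057) (83, 97) (43.3147, 97)]  |A|=710.5533
6. canonical 4-gon: [(56.1108, 76.0253) (83, 75.1057) (83, 97) (43.3147, 97)]
7. shoelace: 710.5533

Area of P0's cell: 710.5533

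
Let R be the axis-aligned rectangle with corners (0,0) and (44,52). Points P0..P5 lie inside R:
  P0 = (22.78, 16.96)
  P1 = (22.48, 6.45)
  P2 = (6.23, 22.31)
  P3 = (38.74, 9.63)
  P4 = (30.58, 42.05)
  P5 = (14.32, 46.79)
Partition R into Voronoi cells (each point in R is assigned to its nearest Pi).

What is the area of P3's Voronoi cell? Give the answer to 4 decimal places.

Area of P3's cell: 313.7819

1. box [0,44]×[0,52]: [(0, 0) (44, 0) (44, 52) (0, 52)]
2. ⊥bis P3·P0 via (30.76,13.295): [(24.654, 0) (44, 0) (44, 42.1232)]  |A|=407.4581
3. ⊥bis P3·P1 via (30.61,8.04): [(29.934, 11.4965) (32.1824, 0) (44, 0) (44, 42.1232)]  |A|=364.1827
4. ⊥bis P3·P2 via (22.485,15.97): [(29.934, 11.4965) (32.1824, 0) (44, 0) (44, 42.1232)]  |A|=364.1827
5. ⊥bis P3·P4 via (34.66,25.84): [(36.7649, 26.3698) (29.934, 11.4965) (32.1824, 0) (44, 0) (44, 28.1908)]  |A|=313.7819
6. ⊥bis P3·P5 via (26.53,28.21): [(36.7649, 26.3698) (29.934, 11.4965) (32.1824, 0) (44, 0) (44, 28.1908)]  |A|=313.7819
7. canonical 5-gon: [(36.7649, 26.3698) (29.934, 11.4965) (32.1824, 0) (44, 0) (44, 28.1908)]
8. shoelace: 313.7819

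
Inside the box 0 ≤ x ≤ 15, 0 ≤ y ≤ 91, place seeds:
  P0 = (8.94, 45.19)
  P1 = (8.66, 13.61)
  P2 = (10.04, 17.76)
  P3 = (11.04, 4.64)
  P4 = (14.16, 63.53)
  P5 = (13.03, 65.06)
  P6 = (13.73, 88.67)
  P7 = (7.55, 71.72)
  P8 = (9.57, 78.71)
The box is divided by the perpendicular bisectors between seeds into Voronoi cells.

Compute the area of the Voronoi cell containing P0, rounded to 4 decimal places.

Area of P0's cell: 361.3297

1. box [0,15]×[0,91]: [(0, 0) (15, 0) (15, 91) (0, 91)]
2. ⊥bis P0·P1 via (8.8,29.4): [(0, 29.478) (15, 29.345) (15, 91) (0, 91)]  |A|=923.8271
3. ⊥bis P0·P2 via (9.49,31.475): [(0, 31.0944) (15, 31.696) (15, 91) (0, 91)]  |A|=894.072
4. ⊥bis P0·P3 via (9.99,24.915): [(0, 31.0944) (15, 31.696) (15, 91) (0, 91)]  |A|=894.072
5. ⊥bis P0·P4 via (11.55,54.36): [(0, 57.6474) (0, 31.0944) (15, 31.696) (15, 53.378)]  |A|=361.7629
6. ⊥bis P0·P5 via (10.985,55.125): [(3.3163, 56.7035) (0, 57.3861) (0, 31.0944) (15, 31.696) (15, 53.378)]  |A|=361.3297
7. ⊥bis P0·P6 via (11.335,66.93): [(3.3163, 56.7035) (0, 57.3861) (0, 31.0944) (15, 31.696) (15, 53.378)]  |A|=361.3297
8. ⊥bis P0·P7 via (8.245,58.455): [(3.3163, 56.7035) (0, 57.3861) (0, 31.0944) (15, 31.696) (15, 53.378)]  |A|=361.3297
9. ⊥bis P0·P8 via (9.255,61.95): [(3.3163, 56.7035) (0, 57.3861) (0, 31.0944) (15, 31.696) (15, 53.378)]  |A|=361.3297
10. canonical 5-gon: [(3.3163, 56.7035) (0, 57.3861) (0, 31.0944) (15, 31.696) (15, 53.378)]
11. shoelace: 361.3297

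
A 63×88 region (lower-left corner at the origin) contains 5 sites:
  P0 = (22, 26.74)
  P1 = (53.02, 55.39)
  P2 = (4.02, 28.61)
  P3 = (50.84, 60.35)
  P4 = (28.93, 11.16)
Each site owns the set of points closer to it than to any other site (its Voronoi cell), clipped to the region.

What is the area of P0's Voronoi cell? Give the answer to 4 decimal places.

1. box [0,63]×[0,88]: [(0, 0) (63, 0) (63, 88) (0, 88)]
2. ⊥bis P0·P1 via (37.51,41.065): [(0, 81.6779) (0, 0) (63, 0) (63, 13.4664)]  |A|=2997.0462
3. ⊥bis P0·P2 via (13.01,27.675): [(16.7413, 63.5517) (10.1317, 0) (63, 0) (63, 13.4664)]  |A|=1991.4048
4. ⊥bis P0·P3 via (36.42,43.545): [(30.6338, 48.51) (16.4433, 60.6865) (10.1317, 0) (63, 0) (63, 13.4664)]  |A|=1969.2615
5. ⊥bis P0·P4 via (25.465,18.95): [(48.4803, 29.1872) (30.6338, 48.51) (16.4433, 60.6865) (11.4544, 12.7181)]  |A|=875.4008
6. canonical 4-gon: [(48.4803, 29.1872) (30.6338, 48.51) (16.4433, 60.6865) (11.4544, 12.7181)]
7. shoelace: 875.4008

Area of P0's cell: 875.4008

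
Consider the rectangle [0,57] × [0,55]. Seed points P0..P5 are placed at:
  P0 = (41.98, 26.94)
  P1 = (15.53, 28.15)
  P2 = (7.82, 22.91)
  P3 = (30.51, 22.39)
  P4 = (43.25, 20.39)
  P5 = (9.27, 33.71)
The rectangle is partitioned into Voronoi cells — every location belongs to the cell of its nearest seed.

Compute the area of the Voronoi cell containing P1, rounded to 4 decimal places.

1. box [0,57]×[0,55]: [(0, 0) (57, 0) (57, 55) (0, 55)]
2. ⊥bis P1·P0 via (28.755,27.545): [(0, 0) (27.4949, 0) (30.011, 55) (0, 55)]  |A|=1581.4118
3. ⊥bis P1·P2 via (11.675,25.53): [(0, 42.7083) (27.5915, 2.1109) (30.011, 55) (0, 55)]  |A|=963.1997
4. ⊥bis P1·P3 via (23.02,25.27): [(0, 42.7083) (18.9845, 14.775) (29.4113, 41.8919) (30.011, 55) (0, 55)]  |A|=780.48
5. ⊥bis P1·P4 via (29.39,24.27): [(0, 42.7083) (18.9845, 14.775) (29.4113, 41.8919) (30.011, 55) (0, 55)]  |A|=780.48
6. ⊥bis P1·P5 via (12.4,30.93): [(9.9102, 28.1267) (18.9845, 14.775) (29.4113, 41.8919) (29.8064, 50.5278)]  |A|=274.1287
7. canonical 4-gon: [(9.9102, 28.1267) (18.9845, 14.775) (29.4113, 41.8919) (29.8064, 50.5278)]
8. shoelace: 274.1287

Area of P1's cell: 274.1287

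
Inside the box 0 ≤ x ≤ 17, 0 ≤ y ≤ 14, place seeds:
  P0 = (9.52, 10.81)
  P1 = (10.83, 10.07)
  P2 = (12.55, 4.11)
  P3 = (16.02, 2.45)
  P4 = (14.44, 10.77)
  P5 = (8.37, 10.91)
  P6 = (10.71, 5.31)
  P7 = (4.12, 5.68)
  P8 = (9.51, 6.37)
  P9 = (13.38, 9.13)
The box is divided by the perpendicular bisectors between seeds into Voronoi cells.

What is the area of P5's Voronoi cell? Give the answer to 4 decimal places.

Area of P5's cell: 35.3237

1. box [0,17]×[0,14]: [(0, 0) (17, 0) (17, 14) (0, 14)]
2. ⊥bis P5·P0 via (8.945,10.86): [(0, 0) (8.0007, 0) (9.218, 14) (0, 14)]  |A|=120.5309
3. ⊥bis P5·P1 via (9.6,10.49): [(0, 0) (6.018, 0) (8.678, 7.79) (9.218, 14) (0, 14)]  |A|=112.8086
4. ⊥bis P5·P2 via (10.46,7.51): [(0, 1.0802) (8.0836, 6.0492) (8.678, 7.79) (9.218, 14) (0, 14)]  |A|=90.2405
5. ⊥bis P5·P3 via (12.195,6.68): [(0, 1.0802) (8.0836, 6.0492) (8.678, 7.79) (9.218, 14) (0, 14)]  |A|=90.2405
6. ⊥bis P5·P4 via (11.405,10.84): [(0, 1.0802) (8.0836, 6.0492) (8.678, 7.79) (9.218, 14) (0, 14)]  |A|=90.2405
7. ⊥bis P5·P6 via (9.54,8.11): [(0, 4.1236) (8.662, 7.7431) (8.678, 7.79) (9.218, 14) (0, 14)]  |A|=71.6498
8. ⊥bis P5·P7 via (6.245,8.295): [(0, 13.3698) (7.5143, 7.2635) (8.662, 7.7431) (8.678, 7.79) (9.218, 14) (0, 14)]  |A|=36.9105
9. ⊥bis P5·P8 via (8.94,8.64): [(0, 13.3698) (6.5568, 8.0416) (8.7478, 8.5917) (9.218, 14) (0, 14)]  |A|=35.3237
10. ⊥bis P5·P9 via (10.875,10.02): [(0, 13.3698) (6.5568, 8.0416) (8.7478, 8.5917) (9.218, 14) (0, 14)]  |A|=35.3237
11. canonical 5-gon: [(0, 13.3698) (6.5568, 8.0416) (8.7478, 8.5917) (9.218, 14) (0, 14)]
12. shoelace: 35.3237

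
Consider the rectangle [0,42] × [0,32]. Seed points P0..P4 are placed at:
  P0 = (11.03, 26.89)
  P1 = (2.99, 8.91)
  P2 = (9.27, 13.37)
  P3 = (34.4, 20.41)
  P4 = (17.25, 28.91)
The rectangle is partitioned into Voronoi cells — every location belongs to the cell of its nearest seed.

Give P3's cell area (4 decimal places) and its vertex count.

Area of P3's cell: 546.6302 (5 vertices)

1. box [0,42]×[0,32]: [(0, 0) (42, 0) (42, 32) (0, 32)]
2. ⊥bis P3·P0 via (22.715,23.65): [(16.1574, 0) (42, 0) (42, 32) (25.0303, 32)]  |A|=684.9978
3. ⊥bis P3·P1 via (18.695,14.66): [(19.5641, 12.2863) (24.0624, 0) (42, 0) (42, 32) (25.0303, 32)]  |A|=636.4361
4. ⊥bis P3·P2 via (21.835,16.89): [(21.3352, 18.6739) (26.5666, 0) (42, 0) (42, 32) (25.0303, 32)]  |A|=587.8069
5. ⊥bis P3·P4 via (25.825,24.66): [(21.8852, 16.7108) (26.5666, 0) (42, 0) (42, 32) (29.4629, 32)]  |A|=546.6302
6. canonical 5-gon: [(21.8852, 16.7108) (26.5666, 0) (42, 0) (42, 32) (29.4629, 32)]
7. shoelace: 546.6302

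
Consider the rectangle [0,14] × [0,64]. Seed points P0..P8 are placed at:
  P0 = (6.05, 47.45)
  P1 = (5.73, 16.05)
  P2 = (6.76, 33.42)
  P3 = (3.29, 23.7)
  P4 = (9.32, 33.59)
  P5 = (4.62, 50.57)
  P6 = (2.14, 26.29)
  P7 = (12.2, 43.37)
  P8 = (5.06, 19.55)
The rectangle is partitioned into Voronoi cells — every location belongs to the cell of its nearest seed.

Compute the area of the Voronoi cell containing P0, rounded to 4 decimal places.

Area of P0's cell: 81.3883

1. box [0,14]×[0,64]: [(0, 0) (14, 0) (14, 64) (0, 64)]
2. ⊥bis P0·P1 via (5.89,31.75): [(0, 31.81) (14, 31.6674) (14, 64) (0, 64)]  |A|=451.6584
3. ⊥bis P0·P2 via (6.405,40.435): [(0, 40.1109) (14, 40.8194) (14, 64) (0, 64)]  |A|=329.4885
4. ⊥bis P0·P3 via (4.67,35.575): [(0, 40.1109) (14, 40.8194) (14, 64) (0, 64)]  |A|=329.4885
5. ⊥bis P0·P4 via (7.685,40.52): [(0, 40.1109) (7.5759, 40.4943) (14, 42.0099) (14, 64) (0, 64)]  |A|=325.6643
6. ⊥bis P0·P5 via (5.335,49.01): [(0, 46.5648) (0, 40.1109) (7.5759, 40.4943) (14, 42.0099) (14, 52.9815)]  |A|=126.4881
7. ⊥bis P0·P6 via (4.095,36.87): [(0, 46.5648) (0, 40.1109) (7.5759, 40.4943) (14, 42.0099) (14, 52.9815)]  |A|=126.4881
8. ⊥bis P0·P7 via (9.125,45.41): [(0, 46.5648) (0, 40.1109) (5.8043, 40.4046) (14, 52.7583) (14, 52.9815)]  |A|=81.3883
9. ⊥bis P0·P8 via (5.555,33.5): [(0, 46.5648) (0, 40.1109) (5.8043, 40.4046) (14, 52.7583) (14, 52.9815)]  |A|=81.3883
10. canonical 5-gon: [(0, 46.5648) (0, 40.1109) (5.8043, 40.4046) (14, 52.7583) (14, 52.9815)]
11. shoelace: 81.3883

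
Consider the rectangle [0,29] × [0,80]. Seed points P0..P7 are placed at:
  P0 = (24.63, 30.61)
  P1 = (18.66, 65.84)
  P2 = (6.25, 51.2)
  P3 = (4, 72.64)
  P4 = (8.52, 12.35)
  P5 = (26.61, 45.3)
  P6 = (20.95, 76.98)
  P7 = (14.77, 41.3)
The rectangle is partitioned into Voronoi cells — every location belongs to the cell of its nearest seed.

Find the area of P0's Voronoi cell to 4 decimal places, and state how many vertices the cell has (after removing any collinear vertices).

1. box [0,29]×[0,80]: [(0, 0) (29, 0) (29, 80) (0, 80)]
2. ⊥bis P0·P1 via (21.645,48.225): [(0, 44.5571) (0, 0) (29, 0) (29, 49.4714)]  |A|=1363.4125
3. ⊥bis P0·P2 via (15.44,40.905): [(24.1076, 48.6423) (0, 27.1222) (0, 0) (29, 0) (29, 49.4714)]  |A|=1153.2559
4. ⊥bis P0·P3 via (14.315,51.625): [(24.1076, 48.6423) (0, 27.1222) (0, 0) (29, 0) (29, 49.4714)]  |A|=1153.2559
5. ⊥bis P0·P4 via (16.575,21.48): [(24.1076, 48.6423) (5.06, 31.6392) (29, 10.518) (29, 49.4714)]  |A|=499.9686
6. ⊥bis P0·P5 via (25.62,37.955): [(13.9043, 39.5341) (5.06, 31.6392) (29, 10.518) (29, 37.4994)]  |A|=391.5553
7. ⊥bis P0·P6 via (22.79,53.795): [(13.9043, 39.5341) (5.06, 31.6392) (29, 10.518) (29, 37.4994)]  |A|=391.5553
8. ⊥bis P0·P7 via (19.7,35.955): [(22.3467, 38.3962) (10.1511, 27.1475) (29, 10.518) (29, 37.4994)]  |A|=297.174
9. canonical 4-gon: [(22.3467, 38.3962) (10.1511, 27.1475) (29, 10.518) (29, 37.4994)]
10. shoelace: 297.174

Area of P0's cell: 297.1740 (4 vertices)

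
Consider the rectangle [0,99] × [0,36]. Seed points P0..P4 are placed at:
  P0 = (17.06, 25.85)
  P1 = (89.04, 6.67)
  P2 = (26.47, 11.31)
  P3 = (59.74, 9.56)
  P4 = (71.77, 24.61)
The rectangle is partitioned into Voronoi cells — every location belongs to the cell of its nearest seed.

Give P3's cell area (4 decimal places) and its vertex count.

1. box [0,99]×[0,36]: [(0, 0) (99, 0) (99, 36) (0, 36)]
2. ⊥bis P3·P0 via (38.4,17.705): [(31.6424, 0) (99, 0) (99, 36) (45.3828, 36)]  |A|=2177.5466
3. ⊥bis P3·P1 via (74.39,8.115): [(31.6424, 0) (73.5896, 0) (77.1404, 36) (45.3828, 36)]  |A|=1326.6868
4. ⊥bis P3·P2 via (43.105,10.435): [(44.3006, 33.1646) (42.5561, 0) (73.5896, 0) (77.1404, 36) (45.3828, 36)]  |A|=1145.7123
5. ⊥bis P3·P4 via (65.755,17.085): [(44.6134, 33.9842) (44.3006, 33.1646) (42.5561, 0) (73.5896, 0) (74.579, 10.0316)]  |A|=693.9488
6. canonical 5-gon: [(44.6134, 33.9842) (44.3006, 33.1646) (42.5561, 0) (73.5896, 0) (74.579, 10.0316)]
7. shoelace: 693.9488

Area of P3's cell: 693.9488 (5 vertices)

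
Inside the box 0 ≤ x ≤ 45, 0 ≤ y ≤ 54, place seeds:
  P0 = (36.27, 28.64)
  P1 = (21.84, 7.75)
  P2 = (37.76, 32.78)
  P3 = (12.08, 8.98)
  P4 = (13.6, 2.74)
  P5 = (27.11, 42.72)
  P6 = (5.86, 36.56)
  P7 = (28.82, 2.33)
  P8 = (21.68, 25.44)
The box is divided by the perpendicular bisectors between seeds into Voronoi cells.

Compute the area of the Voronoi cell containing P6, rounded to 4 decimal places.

1. box [0,45]×[0,54]: [(0, 0) (45, 0) (45, 54) (0, 54)]
2. ⊥bis P6·P0 via (21.065,32.6): [(0, 0) (12.5746, 0) (26.6384, 54) (0, 54)]  |A|=1058.7527
3. ⊥bis P6·P1 via (13.85,22.155): [(0, 14.4728) (19.1036, 25.069) (26.6384, 54) (0, 54)]  |A|=762.894
4. ⊥bis P6·P2 via (21.81,34.67): [(0, 14.4728) (19.1036, 25.069) (21.9819, 36.1205) (24.1005, 54) (0, 54)]  |A|=740.2056
5. ⊥bis P6·P3 via (8.97,22.77): [(0, 20.747) (19.0622, 25.0461) (19.1036, 25.069) (21.9819, 36.1205) (24.1005, 54) (0, 54)]  |A|=680.4056
6. ⊥bis P6·P4 via (9.73,19.65): [(0, 20.747) (19.0622, 25.0461) (19.1036, 25.069) (21.9819, 36.1205) (24.1005, 54) (0, 54)]  |A|=680.4056
7. ⊥bis P6·P5 via (16.485,39.64): [(0, 20.747) (19.0622, 25.0461) (19.1036, 25.069) (19.8633, 27.9859) (12.3223, 54) (0, 54)]  |A|=516.8834
8. ⊥bis P6·P7 via (17.34,19.445): [(0, 20.747) (19.0622, 25.0461) (19.1036, 25.069) (19.8633, 27.9859) (12.3223, 54) (0, 54)]  |A|=516.8834
9. ⊥bis P6·P8 via (13.77,31): [(0, 20.747) (7.7995, 22.506) (17.4655, 36.2575) (12.3223, 54) (0, 54)]  |A|=444.8307
10. canonical 5-gon: [(0, 20.747) (7.7995, 22.506) (17.4655, 36.2575) (12.3223, 54) (0, 54)]
11. shoelace: 444.8307

Area of P6's cell: 444.8307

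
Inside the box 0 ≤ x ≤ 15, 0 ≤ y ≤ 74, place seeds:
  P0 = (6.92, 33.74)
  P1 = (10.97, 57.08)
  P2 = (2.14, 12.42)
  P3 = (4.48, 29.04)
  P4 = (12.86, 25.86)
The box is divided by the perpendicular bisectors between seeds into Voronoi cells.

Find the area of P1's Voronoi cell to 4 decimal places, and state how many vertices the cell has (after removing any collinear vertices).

1. box [0,15]×[0,74]: [(0, 0) (15, 0) (15, 74) (0, 74)]
2. ⊥bis P1·P0 via (8.945,45.41): [(0, 46.9622) (15, 44.3593) (15, 74) (0, 74)]  |A|=425.0889
3. ⊥bis P1·P2 via (6.555,34.75): [(0, 46.9622) (15, 44.3593) (15, 74) (0, 74)]  |A|=425.0889
4. ⊥bis P1·P3 via (7.725,43.06): [(0, 46.9622) (15, 44.3593) (15, 74) (0, 74)]  |A|=425.0889
5. ⊥bis P1·P4 via (11.915,41.47): [(0, 46.9622) (15, 44.3593) (15, 74) (0, 74)]  |A|=425.0889
6. canonical 4-gon: [(0, 46.9622) (15, 44.3593) (15, 74) (0, 74)]
7. shoelace: 425.0889

Area of P1's cell: 425.0889 (4 vertices)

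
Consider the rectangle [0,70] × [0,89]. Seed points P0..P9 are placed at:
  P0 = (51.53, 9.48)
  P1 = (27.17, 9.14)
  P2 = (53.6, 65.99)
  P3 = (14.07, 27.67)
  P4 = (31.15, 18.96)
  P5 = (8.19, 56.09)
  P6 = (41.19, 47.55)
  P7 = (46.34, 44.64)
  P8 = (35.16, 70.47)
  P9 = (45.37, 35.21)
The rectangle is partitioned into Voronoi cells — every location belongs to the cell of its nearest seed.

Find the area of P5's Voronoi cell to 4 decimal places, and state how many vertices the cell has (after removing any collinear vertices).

1. box [0,70]×[0,89]: [(0, 0) (70, 0) (70, 89) (0, 89)]
2. ⊥bis P5·P0 via (29.86,32.785): [(0, 5.0199) (70, 70.1089) (70, 89) (0, 89)]  |A|=3600.4924
3. ⊥bis P5·P1 via (17.68,32.615): [(0, 25.4677) (38.905, 41.1954) (70, 70.1089) (70, 89) (0, 89)]  |A|=3202.7317
4. ⊥bis P5·P2 via (30.895,61.04): [(0, 25.4677) (35.5197, 39.8269) (24.7993, 89) (0, 89)]  |A|=1738.0561
5. ⊥bis P5·P3 via (11.13,41.88): [(0, 39.5772) (34.0388, 46.6198) (24.7993, 89) (0, 89)]  |A|=1366.647
6. ⊥bis P5·P4 via (19.67,37.525): [(0, 39.5772) (34.0388, 46.6198) (24.7993, 89) (0, 89)]  |A|=1366.647
7. ⊥bis P5·P6 via (24.69,51.82): [(0, 39.5772) (22.7392, 44.2819) (29.1488, 69.0496) (24.7993, 89) (0, 89)]  |A|=1234.2072
8. ⊥bis P5·P7 via (27.265,50.365): [(0, 39.5772) (22.7392, 44.2819) (29.1488, 69.0496) (24.7993, 89) (0, 89)]  |A|=1234.2072
9. ⊥bis P5·P8 via (21.675,63.28): [(0, 39.5772) (22.7392, 44.2819) (25.7014, 55.7283) (7.9615, 89) (0, 89)]  |A|=890.7371
10. ⊥bis P5·P9 via (26.78,45.65): [(0, 39.5772) (22.7392, 44.2819) (25.7014, 55.7283) (7.9615, 89) (0, 89)]  |A|=890.7371
11. canonical 5-gon: [(0, 39.5772) (22.7392, 44.2819) (25.7014, 55.7283) (7.9615, 89) (0, 89)]
12. shoelace: 890.7371

Area of P5's cell: 890.7371 (5 vertices)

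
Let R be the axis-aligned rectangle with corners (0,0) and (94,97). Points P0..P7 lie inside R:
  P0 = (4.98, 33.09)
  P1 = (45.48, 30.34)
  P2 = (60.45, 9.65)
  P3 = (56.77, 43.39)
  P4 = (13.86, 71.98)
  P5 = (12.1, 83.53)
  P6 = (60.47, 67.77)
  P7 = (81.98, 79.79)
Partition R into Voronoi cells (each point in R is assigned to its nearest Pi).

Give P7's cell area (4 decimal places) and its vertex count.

Area of P7's cell: 1083.1924 (4 vertices)

1. box [0,94]×[0,97]: [(0, 0) (94, 0) (94, 97) (0, 97)]
2. ⊥bis P7·P0 via (43.48,56.44): [(77.7105, 0) (94, 0) (94, 97) (18.8806, 97)]  |A|=4433.3308
3. ⊥bis P7·P1 via (63.73,55.065): [(28.5773, 81.0119) (94, 32.7221) (94, 97) (18.8806, 97)]  |A|=2703.1244
4. ⊥bis P7·P2 via (71.215,44.72): [(28.5773, 81.0119) (82.3945, 41.2884) (94, 37.726) (94, 97) (18.8806, 97)]  |A|=2674.0884
5. ⊥bis P7·P3 via (69.375,61.59): [(19.3392, 96.2439) (94, 44.5352) (94, 97) (18.8806, 97)]  |A|=1986.9318
6. ⊥bis P7·P4 via (47.92,75.885): [(47.8497, 76.498) (94, 44.5352) (94, 97) (45.4992, 97)]  |A|=1707.8151
7. ⊥bis P7·P5 via (47.04,81.66): [(47.1093, 82.9557) (47.8497, 76.498) (94, 44.5352) (94, 97) (47.861, 97)]  |A|=1691.2298
8. ⊥bis P7·P6 via (71.225,73.78): [(83.5058, 51.8032) (94, 44.5352) (94, 97) (58.2494, 97)]  |A|=1083.1924
9. canonical 4-gon: [(83.5058, 51.8032) (94, 44.5352) (94, 97) (58.2494, 97)]
10. shoelace: 1083.1924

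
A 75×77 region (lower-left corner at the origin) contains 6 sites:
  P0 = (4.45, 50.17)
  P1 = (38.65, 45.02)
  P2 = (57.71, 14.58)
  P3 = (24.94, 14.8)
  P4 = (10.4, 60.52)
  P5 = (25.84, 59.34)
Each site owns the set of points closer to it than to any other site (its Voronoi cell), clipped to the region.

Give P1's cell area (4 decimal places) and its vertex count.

Area of P1's cell: 1655.8517 (6 vertices)

1. box [0,75]×[0,77]: [(0, 0) (75, 0) (75, 77) (0, 77)]
2. ⊥bis P1·P0 via (21.55,47.595): [(14.3829, 0) (75, 0) (75, 77) (25.9779, 77)]  |A|=4221.1068
3. ⊥bis P1·P2 via (48.18,29.8): [(15.8191, 9.5372) (75, 46.5933) (75, 77) (25.9779, 77)]  |A|=2553.3294
4. ⊥bis P1·P3 via (31.795,29.91): [(19.7123, 35.3916) (41.3979, 25.5534) (75, 46.5933) (75, 77) (25.9779, 77)]  |A|=2253.8446
5. ⊥bis P1·P4 via (24.525,52.77): [(21.4987, 47.2543) (19.7123, 35.3916) (41.3979, 25.5534) (75, 46.5933) (75, 77) (37.8193, 77)]  |A|=2077.7295
6. ⊥bis P1·P5 via (32.245,52.18): [(20.683, 41.8371) (19.7123, 35.3916) (41.3979, 25.5534) (75, 46.5933) (75, 77) (59.9907, 77)]  |A|=1655.8517
7. canonical 6-gon: [(20.683, 41.8371) (19.7123, 35.3916) (41.3979, 25.5534) (75, 46.5933) (75, 77) (59.9907, 77)]
8. shoelace: 1655.8517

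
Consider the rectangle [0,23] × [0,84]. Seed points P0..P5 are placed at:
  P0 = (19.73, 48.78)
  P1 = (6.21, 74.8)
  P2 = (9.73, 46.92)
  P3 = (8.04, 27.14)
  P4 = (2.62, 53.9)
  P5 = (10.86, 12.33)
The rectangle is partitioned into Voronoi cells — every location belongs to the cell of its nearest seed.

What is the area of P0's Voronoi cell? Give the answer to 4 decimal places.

1. box [0,23]×[0,84]: [(0, 0) (23, 0) (23, 84) (0, 84)]
2. ⊥bis P0·P1 via (12.97,61.79): [(0, 55.0508) (0, 0) (23, 0) (23, 67.0016)]  |A|=1403.6023
3. ⊥bis P0·P2 via (14.73,47.85): [(12.2106, 61.3954) (23, 3.3876) (23, 67.0016)]  |A|=343.1796
4. ⊥bis P0·P3 via (13.885,37.96): [(12.2106, 61.3954) (16.8694, 36.3478) (23, 33.036) (23, 67.0016)]  |A|=252.2984
5. ⊥bis P0·P4 via (11.175,51.34): [(14.5473, 62.6096) (12.967, 57.3285) (16.8694, 36.3478) (23, 33.036) (23, 67.0016)]  |A|=247.0875
6. ⊥bis P0·P5 via (15.295,30.555): [(14.5473, 62.6096) (12.967, 57.3285) (16.8694, 36.3478) (23, 33.036) (23, 67.0016)]  |A|=247.0875
7. canonical 5-gon: [(14.5473, 62.6096) (12.967, 57.3285) (16.8694, 36.3478) (23, 33.036) (23, 67.0016)]
8. shoelace: 247.0875

Area of P0's cell: 247.0875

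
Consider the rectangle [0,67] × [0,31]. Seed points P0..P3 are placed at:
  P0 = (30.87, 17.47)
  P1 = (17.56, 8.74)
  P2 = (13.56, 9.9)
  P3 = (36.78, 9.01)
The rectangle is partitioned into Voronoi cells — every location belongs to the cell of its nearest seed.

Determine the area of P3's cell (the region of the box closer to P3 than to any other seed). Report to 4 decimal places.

Area of P3's cell: 874.7590

1. box [0,67]×[0,31]: [(0, 0) (67, 0) (67, 31) (0, 31)]
2. ⊥bis P3·P0 via (33.825,13.24): [(14.8723, 0) (67, 0) (67, 31) (59.2479, 31)]  |A|=928.1361
3. ⊥bis P3·P1 via (27.17,8.875): [(27.174, 8.5937) (27.2947, 0) (67, 0) (67, 31) (59.2479, 31)]  |A|=874.759
4. ⊥bis P3·P2 via (25.17,9.455): [(27.174, 8.5937) (27.2947, 0) (67, 0) (67, 31) (59.2479, 31)]  |A|=874.759
5. canonical 5-gon: [(27.174, 8.5937) (27.2947, 0) (67, 0) (67, 31) (59.2479, 31)]
6. shoelace: 874.759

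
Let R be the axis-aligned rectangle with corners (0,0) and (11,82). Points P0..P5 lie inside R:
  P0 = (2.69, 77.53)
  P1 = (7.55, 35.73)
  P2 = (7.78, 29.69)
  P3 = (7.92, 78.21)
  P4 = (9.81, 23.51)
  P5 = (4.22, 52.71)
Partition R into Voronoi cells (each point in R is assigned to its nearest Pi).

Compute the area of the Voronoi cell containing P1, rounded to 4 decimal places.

1. box [0,11]×[0,82]: [(0, 0) (11, 0) (11, 82) (0, 82)]
2. ⊥bis P1·P0 via (5.12,56.63): [(0, 56.0347) (0, 0) (11, 0) (11, 57.3137)]  |A|=623.416
3. ⊥bis P1·P2 via (7.665,32.71): [(0, 56.0347) (0, 32.4181) (11, 32.837) (11, 57.3137)]  |A|=264.5129
4. ⊥bis P1·P3 via (7.735,56.97): [(8.0227, 56.9675) (0, 56.0347) (0, 32.4181) (11, 32.837) (11, 56.9416)]  |A|=263.959
5. ⊥bis P1·P4 via (8.68,29.62): [(8.0227, 56.9675) (0, 56.0347) (0, 32.4181) (11, 32.837) (11, 56.9416)]  |A|=263.959
6. ⊥bis P1·P5 via (5.885,44.22): [(0, 43.0659) (0, 32.4181) (11, 32.837) (11, 45.2231)]  |A|=126.6863
7. canonical 4-gon: [(0, 43.0659) (0, 32.4181) (11, 32.837) (11, 45.2231)]
8. shoelace: 126.6863

Area of P1's cell: 126.6863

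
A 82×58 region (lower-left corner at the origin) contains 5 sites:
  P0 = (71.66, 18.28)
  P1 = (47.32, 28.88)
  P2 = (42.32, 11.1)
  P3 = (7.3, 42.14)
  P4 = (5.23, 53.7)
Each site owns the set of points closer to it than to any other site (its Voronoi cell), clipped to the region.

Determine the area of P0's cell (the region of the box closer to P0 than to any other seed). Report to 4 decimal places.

1. box [0,82]×[0,58]: [(0, 0) (82, 0) (82, 58) (0, 58)]
2. ⊥bis P0·P1 via (59.49,23.58): [(49.221, 0) (82, 0) (82, 58) (74.4798, 58)]  |A|=1168.6771
3. ⊥bis P0·P2 via (56.99,14.69): [(56.4966, 16.7064) (60.5849, 0) (82, 0) (82, 58) (74.4798, 58)]  |A|=1073.7522
4. ⊥bis P0·P3 via (39.48,30.21): [(56.4966, 16.7064) (60.5849, 0) (82, 0) (82, 58) (74.4798, 58)]  |A|=1073.7522
5. ⊥bis P0·P4 via (38.445,35.99): [(56.4966, 16.7064) (60.5849, 0) (82, 0) (82, 58) (74.4798, 58)]  |A|=1073.7522
6. canonical 5-gon: [(56.4966, 16.7064) (60.5849, 0) (82, 0) (82, 58) (74.4798, 58)]
7. shoelace: 1073.7522

Area of P0's cell: 1073.7522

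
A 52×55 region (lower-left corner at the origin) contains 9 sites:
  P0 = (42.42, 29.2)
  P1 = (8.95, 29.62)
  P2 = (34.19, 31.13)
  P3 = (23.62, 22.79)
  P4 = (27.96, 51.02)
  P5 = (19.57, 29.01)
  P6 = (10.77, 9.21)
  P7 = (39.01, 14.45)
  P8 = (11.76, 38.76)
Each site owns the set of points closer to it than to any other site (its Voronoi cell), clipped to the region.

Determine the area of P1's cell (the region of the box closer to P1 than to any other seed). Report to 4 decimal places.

1. box [0,52]×[0,55]: [(0, 0) (52, 0) (52, 55) (0, 55)]
2. ⊥bis P1·P0 via (25.685,29.41): [(0, 0) (25.3159, 0) (26.0061, 55) (0, 55)]  |A|=1411.3568
3. ⊥bis P1·P2 via (21.57,30.375): [(0, 0) (23.3872, 0) (20.0968, 55) (0, 55)]  |A|=1195.8099
4. ⊥bis P1·P3 via (16.285,26.205): [(0, 0) (4.0846, 0) (21.1893, 36.7388) (20.0968, 55) (0, 55)]  |A|=841.2324
5. ⊥bis P1·P4 via (18.455,40.32): [(0, 0) (4.0846, 0) (21.1893, 36.7388) (21.1165, 37.9558) (1.9294, 55) (0, 55)]  |A|=686.4075
6. ⊥bis P1·P5 via (14.26,29.315): [(0, 0) (4.0846, 0) (13.7712, 20.8058) (15.0651, 43.3313) (1.9294, 55) (0, 55)]  |A|=609.6806
7. ⊥bis P1·P6 via (9.86,19.415): [(0, 18.5358) (13.2651, 19.7186) (13.7712, 20.8058) (15.0651, 43.3313) (1.9294, 55) (0, 55)]  |A|=446.47
8. ⊥bis P1·P7 via (23.98,22.035): [(0, 18.5358) (13.2651, 19.7186) (13.7712, 20.8058) (15.0651, 43.3313) (1.9294, 55) (0, 55)]  |A|=446.47
9. ⊥bis P1·P8 via (10.355,34.19): [(0, 37.3735) (0, 18.5358) (13.2651, 19.7186) (13.7712, 20.8058) (14.4674, 32.9257)]  |A|=225.8409
10. canonical 5-gon: [(0, 37.3735) (0, 18.5358) (13.2651, 19.7186) (13.7712, 20.8058) (14.4674, 32.9257)]
11. shoelace: 225.8409

Area of P1's cell: 225.8409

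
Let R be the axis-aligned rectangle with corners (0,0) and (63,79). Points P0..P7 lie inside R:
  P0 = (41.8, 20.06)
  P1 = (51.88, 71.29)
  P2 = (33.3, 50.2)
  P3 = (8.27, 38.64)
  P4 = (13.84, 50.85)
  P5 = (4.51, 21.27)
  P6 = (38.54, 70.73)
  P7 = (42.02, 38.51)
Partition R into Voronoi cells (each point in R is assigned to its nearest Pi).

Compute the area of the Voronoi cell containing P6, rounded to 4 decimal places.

1. box [0,63]×[0,79]: [(0, 0) (63, 0) (63, 79) (0, 79)]
2. ⊥bis P6·P0 via (40.17,45.395): [(0, 42.8105) (63, 46.8638) (63, 79) (0, 79)]  |A|=2152.257
3. ⊥bis P6·P1 via (45.21,71.01): [(0, 42.8105) (46.2688, 45.7874) (44.8746, 79) (0, 79)]  |A|=1582.4228
4. ⊥bis P6·P2 via (35.92,60.465): [(0, 69.6331) (45.7581, 57.954) (44.8746, 79) (0, 79)]  |A|=686.5221
5. ⊥bis P6·P3 via (23.405,54.685): [(0, 76.7626) (10.3619, 66.9884) (45.7581, 57.954) (44.8746, 79) (0, 79)]  |A|=649.5845
6. ⊥bis P6·P4 via (26.19,60.79): [(24.0036, 63.5065) (45.7581, 57.954) (44.8746, 79) (11.5335, 79)]  |A|=484.7548
7. ⊥bis P6·P5 via (21.525,46): [(24.0036, 63.5065) (45.7581, 57.954) (44.8746, 79) (11.5335, 79)]  |A|=484.7548
8. ⊥bis P6·P7 via (40.28,54.62): [(24.0036, 63.5065) (45.7581, 57.954) (44.8746, 79) (11.5335, 79)]  |A|=484.7548
9. canonical 4-gon: [(24.0036, 63.5065) (45.7581, 57.954) (44.8746, 79) (11.5335, 79)]
10. shoelace: 484.7548

Area of P6's cell: 484.7548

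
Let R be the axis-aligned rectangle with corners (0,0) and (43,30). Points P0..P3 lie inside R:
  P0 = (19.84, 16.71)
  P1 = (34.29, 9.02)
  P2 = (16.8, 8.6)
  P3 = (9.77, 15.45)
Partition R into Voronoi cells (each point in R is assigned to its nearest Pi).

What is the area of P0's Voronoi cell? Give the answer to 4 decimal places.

1. box [0,43]×[0,30]: [(0, 0) (43, 0) (43, 30) (0, 30)]
2. ⊥bis P0·P1 via (27.065,12.865): [(0, 0) (20.2185, 0) (36.1839, 30) (0, 30)]  |A|=846.0361
3. ⊥bis P0·P2 via (18.32,12.655): [(0, 19.5222) (25.5175, 9.9571) (36.1839, 30) (0, 30)]  |A|=496.2995
4. ⊥bis P0·P3 via (14.805,16.08): [(15.0817, 13.8689) (25.5175, 9.9571) (36.1839, 30) (13.0633, 30)]  |A|=311.9254
5. canonical 4-gon: [(15.0817, 13.8689) (25.5175, 9.9571) (36.1839, 30) (13.0633, 30)]
6. shoelace: 311.9254

Area of P0's cell: 311.9254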